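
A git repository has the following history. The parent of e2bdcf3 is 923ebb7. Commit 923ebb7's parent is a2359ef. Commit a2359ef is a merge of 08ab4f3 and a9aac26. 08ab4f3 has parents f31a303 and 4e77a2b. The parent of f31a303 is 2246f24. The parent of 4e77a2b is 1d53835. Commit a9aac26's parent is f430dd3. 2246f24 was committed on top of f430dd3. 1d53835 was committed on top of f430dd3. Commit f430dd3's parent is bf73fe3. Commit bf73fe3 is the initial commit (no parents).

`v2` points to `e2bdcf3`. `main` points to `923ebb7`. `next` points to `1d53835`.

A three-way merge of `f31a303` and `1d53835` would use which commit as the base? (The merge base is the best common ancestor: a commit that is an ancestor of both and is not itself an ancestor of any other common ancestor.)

Ancestors of f31a303: {2246f24, bf73fe3, f31a303, f430dd3}.
Ancestors of 1d53835: {1d53835, bf73fe3, f430dd3}.
Common ancestors: {bf73fe3, f430dd3}.
Among these, f430dd3 is not an ancestor of any other common ancestor — it is the merge base.

f430dd3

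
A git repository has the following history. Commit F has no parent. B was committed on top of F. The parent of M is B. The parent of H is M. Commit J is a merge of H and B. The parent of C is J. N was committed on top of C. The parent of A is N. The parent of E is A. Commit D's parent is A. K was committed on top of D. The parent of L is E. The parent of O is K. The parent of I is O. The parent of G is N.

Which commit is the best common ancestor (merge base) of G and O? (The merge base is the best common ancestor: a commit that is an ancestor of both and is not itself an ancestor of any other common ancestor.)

N

Ancestors of G: {B, C, F, G, H, J, M, N}.
Ancestors of O: {A, B, C, D, F, H, J, K, M, N, O}.
Common ancestors: {B, C, F, H, J, M, N}.
Among these, N is not an ancestor of any other common ancestor — it is the merge base.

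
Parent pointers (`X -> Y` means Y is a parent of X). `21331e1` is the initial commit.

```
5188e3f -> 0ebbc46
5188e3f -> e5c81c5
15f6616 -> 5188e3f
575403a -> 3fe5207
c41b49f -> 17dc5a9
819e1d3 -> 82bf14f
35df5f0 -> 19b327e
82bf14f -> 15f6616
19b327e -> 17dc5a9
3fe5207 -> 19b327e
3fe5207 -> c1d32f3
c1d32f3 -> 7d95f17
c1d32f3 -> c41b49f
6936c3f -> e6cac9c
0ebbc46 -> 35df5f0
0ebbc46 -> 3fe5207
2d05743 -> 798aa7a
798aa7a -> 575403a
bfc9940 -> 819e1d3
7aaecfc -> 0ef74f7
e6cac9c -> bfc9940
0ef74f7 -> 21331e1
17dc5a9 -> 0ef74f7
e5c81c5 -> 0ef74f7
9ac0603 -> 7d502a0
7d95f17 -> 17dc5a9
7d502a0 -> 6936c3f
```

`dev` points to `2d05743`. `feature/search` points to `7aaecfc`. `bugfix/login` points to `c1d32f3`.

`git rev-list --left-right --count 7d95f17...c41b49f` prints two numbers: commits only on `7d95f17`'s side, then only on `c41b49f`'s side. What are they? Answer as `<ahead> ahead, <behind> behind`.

Reachable from 7d95f17: {0ef74f7, 17dc5a9, 21331e1, 7d95f17}.
Reachable from c41b49f: {0ef74f7, 17dc5a9, 21331e1, c41b49f}.
Only in 7d95f17's history (ahead): {7d95f17} — 1.
Only in c41b49f's history (behind): {c41b49f} — 1.

1 ahead, 1 behind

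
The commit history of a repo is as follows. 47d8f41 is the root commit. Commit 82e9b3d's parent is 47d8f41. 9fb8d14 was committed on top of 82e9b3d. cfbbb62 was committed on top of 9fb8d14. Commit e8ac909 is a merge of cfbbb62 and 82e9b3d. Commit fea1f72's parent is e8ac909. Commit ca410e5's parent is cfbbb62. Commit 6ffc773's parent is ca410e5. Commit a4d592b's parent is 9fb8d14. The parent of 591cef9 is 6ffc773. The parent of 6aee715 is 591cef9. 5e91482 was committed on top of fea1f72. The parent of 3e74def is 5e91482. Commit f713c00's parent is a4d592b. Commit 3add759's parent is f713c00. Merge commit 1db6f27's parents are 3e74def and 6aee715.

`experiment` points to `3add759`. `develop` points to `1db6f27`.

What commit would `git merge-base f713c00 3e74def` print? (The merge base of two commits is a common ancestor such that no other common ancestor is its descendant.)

9fb8d14

Ancestors of f713c00: {47d8f41, 82e9b3d, 9fb8d14, a4d592b, f713c00}.
Ancestors of 3e74def: {3e74def, 47d8f41, 5e91482, 82e9b3d, 9fb8d14, cfbbb62, e8ac909, fea1f72}.
Common ancestors: {47d8f41, 82e9b3d, 9fb8d14}.
Among these, 9fb8d14 is not an ancestor of any other common ancestor — it is the merge base.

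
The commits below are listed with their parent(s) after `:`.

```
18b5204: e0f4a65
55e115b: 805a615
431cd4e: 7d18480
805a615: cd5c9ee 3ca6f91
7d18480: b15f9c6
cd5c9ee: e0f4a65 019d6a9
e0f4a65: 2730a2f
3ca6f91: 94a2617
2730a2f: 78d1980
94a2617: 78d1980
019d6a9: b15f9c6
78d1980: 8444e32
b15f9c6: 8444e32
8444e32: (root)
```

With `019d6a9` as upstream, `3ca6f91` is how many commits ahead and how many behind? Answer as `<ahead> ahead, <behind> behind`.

Reachable from 3ca6f91: {3ca6f91, 78d1980, 8444e32, 94a2617}.
Reachable from 019d6a9: {019d6a9, 8444e32, b15f9c6}.
Only in 3ca6f91's history (ahead): {3ca6f91, 78d1980, 94a2617} — 3.
Only in 019d6a9's history (behind): {019d6a9, b15f9c6} — 2.

3 ahead, 2 behind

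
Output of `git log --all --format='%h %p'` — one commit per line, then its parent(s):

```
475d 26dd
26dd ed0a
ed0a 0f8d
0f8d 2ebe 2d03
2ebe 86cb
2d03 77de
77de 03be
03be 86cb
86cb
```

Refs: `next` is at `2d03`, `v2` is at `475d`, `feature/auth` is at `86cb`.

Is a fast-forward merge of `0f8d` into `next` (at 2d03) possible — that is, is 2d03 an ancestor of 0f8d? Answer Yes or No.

A fast-forward from 2d03 to 0f8d is possible iff 2d03 is an ancestor of 0f8d.
Ancestors of 0f8d: {03be, 0f8d, 2d03, 2ebe, 77de, 86cb}.
2d03 is among them, so fast-forward is possible.

Yes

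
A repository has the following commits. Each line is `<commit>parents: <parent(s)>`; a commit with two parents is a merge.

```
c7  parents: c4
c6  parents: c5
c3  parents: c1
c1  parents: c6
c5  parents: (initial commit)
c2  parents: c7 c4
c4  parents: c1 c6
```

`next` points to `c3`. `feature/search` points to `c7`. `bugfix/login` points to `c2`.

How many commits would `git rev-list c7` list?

Walking parent pointers from c7: reachable set = {c1, c4, c5, c6, c7}.
That is 5 commits.

5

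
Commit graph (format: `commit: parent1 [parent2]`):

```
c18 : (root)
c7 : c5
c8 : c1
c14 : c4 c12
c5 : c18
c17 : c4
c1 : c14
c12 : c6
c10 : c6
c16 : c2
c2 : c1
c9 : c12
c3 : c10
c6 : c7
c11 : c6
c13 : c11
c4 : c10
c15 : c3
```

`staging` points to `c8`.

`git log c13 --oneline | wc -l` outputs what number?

Walking parent pointers from c13: reachable set = {c11, c13, c18, c5, c6, c7}.
That is 6 commits.

6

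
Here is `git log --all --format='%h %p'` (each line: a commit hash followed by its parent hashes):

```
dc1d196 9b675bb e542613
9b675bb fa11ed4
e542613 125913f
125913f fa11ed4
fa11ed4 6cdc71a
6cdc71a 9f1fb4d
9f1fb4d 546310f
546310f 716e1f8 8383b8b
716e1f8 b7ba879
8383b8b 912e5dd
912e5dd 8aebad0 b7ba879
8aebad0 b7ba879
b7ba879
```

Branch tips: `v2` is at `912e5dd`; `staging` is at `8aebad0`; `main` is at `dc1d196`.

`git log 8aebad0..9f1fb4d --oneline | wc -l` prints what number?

5

Reachable from 9f1fb4d: {546310f, 716e1f8, 8383b8b, 8aebad0, 912e5dd, 9f1fb4d, b7ba879}.
Reachable from 8aebad0: {8aebad0, b7ba879}.
In 9f1fb4d's history but not 8aebad0's: {546310f, 716e1f8, 8383b8b, 912e5dd, 9f1fb4d} — 5 commits.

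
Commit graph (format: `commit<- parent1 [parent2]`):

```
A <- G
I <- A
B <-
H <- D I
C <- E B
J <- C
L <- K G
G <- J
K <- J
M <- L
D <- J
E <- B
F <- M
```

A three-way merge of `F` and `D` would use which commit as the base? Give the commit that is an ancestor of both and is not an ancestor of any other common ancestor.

Ancestors of F: {B, C, E, F, G, J, K, L, M}.
Ancestors of D: {B, C, D, E, J}.
Common ancestors: {B, C, E, J}.
Among these, J is not an ancestor of any other common ancestor — it is the merge base.

J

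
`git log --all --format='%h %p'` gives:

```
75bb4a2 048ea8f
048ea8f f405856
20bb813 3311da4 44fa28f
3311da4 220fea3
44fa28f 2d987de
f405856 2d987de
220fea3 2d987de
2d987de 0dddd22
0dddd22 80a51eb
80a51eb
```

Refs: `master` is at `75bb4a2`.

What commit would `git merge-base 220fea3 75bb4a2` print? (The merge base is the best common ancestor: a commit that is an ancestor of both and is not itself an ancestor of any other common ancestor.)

Ancestors of 220fea3: {0dddd22, 220fea3, 2d987de, 80a51eb}.
Ancestors of 75bb4a2: {048ea8f, 0dddd22, 2d987de, 75bb4a2, 80a51eb, f405856}.
Common ancestors: {0dddd22, 2d987de, 80a51eb}.
Among these, 2d987de is not an ancestor of any other common ancestor — it is the merge base.

2d987de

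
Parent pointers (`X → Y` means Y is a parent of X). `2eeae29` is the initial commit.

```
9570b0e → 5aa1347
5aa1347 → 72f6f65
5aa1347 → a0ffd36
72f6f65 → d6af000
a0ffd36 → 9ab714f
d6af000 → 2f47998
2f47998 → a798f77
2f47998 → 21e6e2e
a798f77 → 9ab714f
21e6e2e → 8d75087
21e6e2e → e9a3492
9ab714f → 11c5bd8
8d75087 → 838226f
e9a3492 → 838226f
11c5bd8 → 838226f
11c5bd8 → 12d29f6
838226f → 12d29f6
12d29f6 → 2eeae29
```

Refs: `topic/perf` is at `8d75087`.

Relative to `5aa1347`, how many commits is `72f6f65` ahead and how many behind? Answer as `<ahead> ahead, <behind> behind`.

0 ahead, 2 behind

Reachable from 72f6f65: {11c5bd8, 12d29f6, 21e6e2e, 2eeae29, 2f47998, 72f6f65, 838226f, 8d75087, 9ab714f, a798f77, d6af000, e9a3492}.
Reachable from 5aa1347: {11c5bd8, 12d29f6, 21e6e2e, 2eeae29, 2f47998, 5aa1347, 72f6f65, 838226f, 8d75087, 9ab714f, a0ffd36, a798f77, d6af000, e9a3492}.
Only in 72f6f65's history (ahead): {} — 0.
Only in 5aa1347's history (behind): {5aa1347, a0ffd36} — 2.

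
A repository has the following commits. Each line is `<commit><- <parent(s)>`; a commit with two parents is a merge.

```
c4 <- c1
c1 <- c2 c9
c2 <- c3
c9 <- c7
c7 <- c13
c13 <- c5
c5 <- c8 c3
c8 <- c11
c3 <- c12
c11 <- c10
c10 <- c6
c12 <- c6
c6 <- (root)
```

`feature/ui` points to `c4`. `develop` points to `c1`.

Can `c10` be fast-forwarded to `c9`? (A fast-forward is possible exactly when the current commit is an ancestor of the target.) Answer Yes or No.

A fast-forward from c10 to c9 is possible iff c10 is an ancestor of c9.
Ancestors of c9: {c10, c11, c12, c13, c3, c5, c6, c7, c8, c9}.
c10 is among them, so fast-forward is possible.

Yes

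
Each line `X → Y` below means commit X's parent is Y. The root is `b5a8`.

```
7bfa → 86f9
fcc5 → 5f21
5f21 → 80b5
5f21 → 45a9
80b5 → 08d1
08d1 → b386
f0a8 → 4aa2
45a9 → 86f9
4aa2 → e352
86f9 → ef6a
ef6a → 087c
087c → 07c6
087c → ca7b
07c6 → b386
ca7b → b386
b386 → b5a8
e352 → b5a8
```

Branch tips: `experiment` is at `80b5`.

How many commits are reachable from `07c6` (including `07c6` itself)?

Walking parent pointers from 07c6: reachable set = {07c6, b386, b5a8}.
That is 3 commits.

3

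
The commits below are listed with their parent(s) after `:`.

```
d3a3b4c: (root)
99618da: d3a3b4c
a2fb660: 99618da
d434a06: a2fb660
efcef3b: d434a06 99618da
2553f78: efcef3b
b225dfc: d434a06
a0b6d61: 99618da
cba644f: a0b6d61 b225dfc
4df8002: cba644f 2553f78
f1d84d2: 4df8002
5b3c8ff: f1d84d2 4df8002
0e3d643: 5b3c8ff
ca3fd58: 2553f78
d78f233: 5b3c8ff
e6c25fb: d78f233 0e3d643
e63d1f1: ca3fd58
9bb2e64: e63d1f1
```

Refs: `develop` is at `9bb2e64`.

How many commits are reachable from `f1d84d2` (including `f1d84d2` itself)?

Walking parent pointers from f1d84d2: reachable set = {2553f78, 4df8002, 99618da, a0b6d61, a2fb660, b225dfc, cba644f, d3a3b4c, d434a06, efcef3b, f1d84d2}.
That is 11 commits.

11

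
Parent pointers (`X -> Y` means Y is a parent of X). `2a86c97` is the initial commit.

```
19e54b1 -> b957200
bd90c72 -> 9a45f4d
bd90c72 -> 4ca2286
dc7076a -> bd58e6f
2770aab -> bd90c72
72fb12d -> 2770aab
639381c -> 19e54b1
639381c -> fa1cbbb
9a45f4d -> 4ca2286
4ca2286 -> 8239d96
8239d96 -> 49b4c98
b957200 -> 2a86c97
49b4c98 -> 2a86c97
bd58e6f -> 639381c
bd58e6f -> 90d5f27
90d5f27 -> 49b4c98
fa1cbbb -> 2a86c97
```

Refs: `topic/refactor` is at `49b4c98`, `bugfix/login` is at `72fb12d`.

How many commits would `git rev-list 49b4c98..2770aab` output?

Reachable from 2770aab: {2770aab, 2a86c97, 49b4c98, 4ca2286, 8239d96, 9a45f4d, bd90c72}.
Reachable from 49b4c98: {2a86c97, 49b4c98}.
In 2770aab's history but not 49b4c98's: {2770aab, 4ca2286, 8239d96, 9a45f4d, bd90c72} — 5 commits.

5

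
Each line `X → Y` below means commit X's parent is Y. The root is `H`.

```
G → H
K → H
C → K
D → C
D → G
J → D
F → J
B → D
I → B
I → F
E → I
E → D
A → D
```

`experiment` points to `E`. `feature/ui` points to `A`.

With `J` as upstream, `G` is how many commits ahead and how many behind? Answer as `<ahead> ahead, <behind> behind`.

Reachable from G: {G, H}.
Reachable from J: {C, D, G, H, J, K}.
Only in G's history (ahead): {} — 0.
Only in J's history (behind): {C, D, J, K} — 4.

0 ahead, 4 behind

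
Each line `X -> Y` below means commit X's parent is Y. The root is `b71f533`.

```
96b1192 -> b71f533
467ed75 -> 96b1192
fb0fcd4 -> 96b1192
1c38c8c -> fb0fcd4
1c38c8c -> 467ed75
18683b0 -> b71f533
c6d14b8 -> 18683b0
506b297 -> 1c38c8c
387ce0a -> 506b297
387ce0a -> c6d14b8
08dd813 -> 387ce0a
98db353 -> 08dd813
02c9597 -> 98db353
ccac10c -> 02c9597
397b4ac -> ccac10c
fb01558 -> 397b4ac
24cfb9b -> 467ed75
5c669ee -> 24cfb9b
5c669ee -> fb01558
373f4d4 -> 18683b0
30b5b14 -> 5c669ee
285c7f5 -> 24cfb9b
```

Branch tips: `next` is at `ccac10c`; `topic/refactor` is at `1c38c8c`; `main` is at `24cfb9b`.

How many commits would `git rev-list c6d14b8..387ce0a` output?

6

Reachable from 387ce0a: {18683b0, 1c38c8c, 387ce0a, 467ed75, 506b297, 96b1192, b71f533, c6d14b8, fb0fcd4}.
Reachable from c6d14b8: {18683b0, b71f533, c6d14b8}.
In 387ce0a's history but not c6d14b8's: {1c38c8c, 387ce0a, 467ed75, 506b297, 96b1192, fb0fcd4} — 6 commits.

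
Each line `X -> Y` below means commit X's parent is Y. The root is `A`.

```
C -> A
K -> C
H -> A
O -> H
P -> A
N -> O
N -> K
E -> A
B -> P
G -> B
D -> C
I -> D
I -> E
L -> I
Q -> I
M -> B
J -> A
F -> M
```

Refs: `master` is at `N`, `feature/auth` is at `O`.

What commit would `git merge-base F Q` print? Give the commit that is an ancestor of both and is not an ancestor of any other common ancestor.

Ancestors of F: {A, B, F, M, P}.
Ancestors of Q: {A, C, D, E, I, Q}.
Common ancestors: {A}.
The only common ancestor is A, so it is the merge base.

A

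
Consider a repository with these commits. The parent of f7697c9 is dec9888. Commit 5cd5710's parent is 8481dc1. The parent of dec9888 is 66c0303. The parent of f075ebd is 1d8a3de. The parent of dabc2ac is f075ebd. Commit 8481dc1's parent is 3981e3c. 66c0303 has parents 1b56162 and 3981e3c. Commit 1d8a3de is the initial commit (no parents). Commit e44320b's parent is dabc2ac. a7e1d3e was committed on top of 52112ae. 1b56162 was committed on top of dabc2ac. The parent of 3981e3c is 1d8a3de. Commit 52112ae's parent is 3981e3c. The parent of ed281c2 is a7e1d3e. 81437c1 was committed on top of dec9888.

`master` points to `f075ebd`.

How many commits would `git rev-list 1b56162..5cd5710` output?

Reachable from 5cd5710: {1d8a3de, 3981e3c, 5cd5710, 8481dc1}.
Reachable from 1b56162: {1b56162, 1d8a3de, dabc2ac, f075ebd}.
In 5cd5710's history but not 1b56162's: {3981e3c, 5cd5710, 8481dc1} — 3 commits.

3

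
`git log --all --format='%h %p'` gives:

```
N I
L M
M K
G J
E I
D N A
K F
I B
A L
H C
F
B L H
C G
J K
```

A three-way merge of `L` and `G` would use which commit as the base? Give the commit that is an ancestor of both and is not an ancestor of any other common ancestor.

Ancestors of L: {F, K, L, M}.
Ancestors of G: {F, G, J, K}.
Common ancestors: {F, K}.
Among these, K is not an ancestor of any other common ancestor — it is the merge base.

K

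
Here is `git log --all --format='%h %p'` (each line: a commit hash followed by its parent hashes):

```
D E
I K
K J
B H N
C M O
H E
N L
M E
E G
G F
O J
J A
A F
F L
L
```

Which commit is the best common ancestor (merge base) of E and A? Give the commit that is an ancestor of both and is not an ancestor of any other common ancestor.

Ancestors of E: {E, F, G, L}.
Ancestors of A: {A, F, L}.
Common ancestors: {F, L}.
Among these, F is not an ancestor of any other common ancestor — it is the merge base.

F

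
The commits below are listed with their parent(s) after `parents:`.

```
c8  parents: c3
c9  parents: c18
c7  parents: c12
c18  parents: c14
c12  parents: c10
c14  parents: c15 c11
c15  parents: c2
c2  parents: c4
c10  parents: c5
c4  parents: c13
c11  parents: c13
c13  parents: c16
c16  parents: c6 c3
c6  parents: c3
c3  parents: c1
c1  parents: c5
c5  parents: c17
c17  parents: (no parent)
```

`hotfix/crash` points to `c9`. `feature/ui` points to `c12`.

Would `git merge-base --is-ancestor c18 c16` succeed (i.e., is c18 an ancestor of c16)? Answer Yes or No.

No

Ancestors of c16: {c1, c16, c17, c3, c5, c6}.
c18 is not in that set, so it is not an ancestor of c16.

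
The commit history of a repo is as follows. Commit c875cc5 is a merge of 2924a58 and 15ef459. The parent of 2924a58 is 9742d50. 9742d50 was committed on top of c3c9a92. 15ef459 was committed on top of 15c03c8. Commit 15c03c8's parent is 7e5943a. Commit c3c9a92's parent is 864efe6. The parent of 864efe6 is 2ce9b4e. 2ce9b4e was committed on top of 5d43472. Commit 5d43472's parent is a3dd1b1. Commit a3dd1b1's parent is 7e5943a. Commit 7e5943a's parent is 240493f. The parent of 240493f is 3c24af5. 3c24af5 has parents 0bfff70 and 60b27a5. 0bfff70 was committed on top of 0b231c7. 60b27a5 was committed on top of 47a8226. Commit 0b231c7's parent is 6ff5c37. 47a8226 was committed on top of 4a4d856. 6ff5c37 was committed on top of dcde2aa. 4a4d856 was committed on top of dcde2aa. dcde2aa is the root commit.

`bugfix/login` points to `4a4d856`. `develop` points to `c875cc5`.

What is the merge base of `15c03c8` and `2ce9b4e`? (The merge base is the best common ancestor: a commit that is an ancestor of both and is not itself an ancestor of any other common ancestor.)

7e5943a

Ancestors of 15c03c8: {0b231c7, 0bfff70, 15c03c8, 240493f, 3c24af5, 47a8226, 4a4d856, 60b27a5, 6ff5c37, 7e5943a, dcde2aa}.
Ancestors of 2ce9b4e: {0b231c7, 0bfff70, 240493f, 2ce9b4e, 3c24af5, 47a8226, 4a4d856, 5d43472, 60b27a5, 6ff5c37, 7e5943a, a3dd1b1, dcde2aa}.
Common ancestors: {0b231c7, 0bfff70, 240493f, 3c24af5, 47a8226, 4a4d856, 60b27a5, 6ff5c37, 7e5943a, dcde2aa}.
Among these, 7e5943a is not an ancestor of any other common ancestor — it is the merge base.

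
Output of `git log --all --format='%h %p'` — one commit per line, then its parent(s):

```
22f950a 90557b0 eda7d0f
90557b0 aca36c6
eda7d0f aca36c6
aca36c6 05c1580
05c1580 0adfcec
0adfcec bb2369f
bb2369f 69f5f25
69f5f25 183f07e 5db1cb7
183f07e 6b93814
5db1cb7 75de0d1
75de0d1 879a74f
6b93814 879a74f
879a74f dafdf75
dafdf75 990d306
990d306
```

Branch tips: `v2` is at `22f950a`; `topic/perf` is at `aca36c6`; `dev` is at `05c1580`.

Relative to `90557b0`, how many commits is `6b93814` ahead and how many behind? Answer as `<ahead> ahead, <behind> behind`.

0 ahead, 9 behind

Reachable from 6b93814: {6b93814, 879a74f, 990d306, dafdf75}.
Reachable from 90557b0: {05c1580, 0adfcec, 183f07e, 5db1cb7, 69f5f25, 6b93814, 75de0d1, 879a74f, 90557b0, 990d306, aca36c6, bb2369f, dafdf75}.
Only in 6b93814's history (ahead): {} — 0.
Only in 90557b0's history (behind): {05c1580, 0adfcec, 183f07e, 5db1cb7, 69f5f25, 75de0d1, 90557b0, aca36c6, bb2369f} — 9.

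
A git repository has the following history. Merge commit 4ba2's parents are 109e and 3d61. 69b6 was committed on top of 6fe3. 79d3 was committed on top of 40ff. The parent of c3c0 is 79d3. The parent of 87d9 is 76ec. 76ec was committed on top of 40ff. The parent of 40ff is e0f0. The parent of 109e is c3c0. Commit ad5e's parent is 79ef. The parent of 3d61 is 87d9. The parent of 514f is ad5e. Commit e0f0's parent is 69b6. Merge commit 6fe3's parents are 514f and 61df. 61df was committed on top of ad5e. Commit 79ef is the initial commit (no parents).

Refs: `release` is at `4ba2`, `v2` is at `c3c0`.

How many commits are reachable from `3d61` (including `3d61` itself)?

11

Walking parent pointers from 3d61: reachable set = {3d61, 40ff, 514f, 61df, 69b6, 6fe3, 76ec, 79ef, 87d9, ad5e, e0f0}.
That is 11 commits.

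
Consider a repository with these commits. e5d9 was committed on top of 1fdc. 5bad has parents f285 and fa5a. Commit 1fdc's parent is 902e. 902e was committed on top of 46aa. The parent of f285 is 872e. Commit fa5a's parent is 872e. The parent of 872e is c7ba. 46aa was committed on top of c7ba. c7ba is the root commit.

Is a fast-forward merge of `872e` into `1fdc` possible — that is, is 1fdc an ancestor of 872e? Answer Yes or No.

No

A fast-forward from 1fdc to 872e is possible iff 1fdc is an ancestor of 872e.
Ancestors of 872e: {872e, c7ba}.
1fdc is not among them, so fast-forward is not possible.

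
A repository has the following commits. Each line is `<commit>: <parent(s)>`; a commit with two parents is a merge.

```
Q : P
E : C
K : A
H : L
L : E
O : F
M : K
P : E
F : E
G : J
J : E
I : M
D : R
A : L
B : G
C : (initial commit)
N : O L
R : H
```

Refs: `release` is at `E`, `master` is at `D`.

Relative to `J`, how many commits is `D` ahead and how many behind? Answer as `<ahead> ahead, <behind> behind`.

Reachable from D: {C, D, E, H, L, R}.
Reachable from J: {C, E, J}.
Only in D's history (ahead): {D, H, L, R} — 4.
Only in J's history (behind): {J} — 1.

4 ahead, 1 behind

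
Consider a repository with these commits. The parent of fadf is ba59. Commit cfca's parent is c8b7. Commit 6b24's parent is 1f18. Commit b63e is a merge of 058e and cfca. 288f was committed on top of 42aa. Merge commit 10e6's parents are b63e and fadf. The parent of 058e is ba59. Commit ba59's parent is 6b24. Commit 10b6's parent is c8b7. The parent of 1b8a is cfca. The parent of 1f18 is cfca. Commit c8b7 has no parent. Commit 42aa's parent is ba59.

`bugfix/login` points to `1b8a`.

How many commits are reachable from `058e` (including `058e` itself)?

Walking parent pointers from 058e: reachable set = {058e, 1f18, 6b24, ba59, c8b7, cfca}.
That is 6 commits.

6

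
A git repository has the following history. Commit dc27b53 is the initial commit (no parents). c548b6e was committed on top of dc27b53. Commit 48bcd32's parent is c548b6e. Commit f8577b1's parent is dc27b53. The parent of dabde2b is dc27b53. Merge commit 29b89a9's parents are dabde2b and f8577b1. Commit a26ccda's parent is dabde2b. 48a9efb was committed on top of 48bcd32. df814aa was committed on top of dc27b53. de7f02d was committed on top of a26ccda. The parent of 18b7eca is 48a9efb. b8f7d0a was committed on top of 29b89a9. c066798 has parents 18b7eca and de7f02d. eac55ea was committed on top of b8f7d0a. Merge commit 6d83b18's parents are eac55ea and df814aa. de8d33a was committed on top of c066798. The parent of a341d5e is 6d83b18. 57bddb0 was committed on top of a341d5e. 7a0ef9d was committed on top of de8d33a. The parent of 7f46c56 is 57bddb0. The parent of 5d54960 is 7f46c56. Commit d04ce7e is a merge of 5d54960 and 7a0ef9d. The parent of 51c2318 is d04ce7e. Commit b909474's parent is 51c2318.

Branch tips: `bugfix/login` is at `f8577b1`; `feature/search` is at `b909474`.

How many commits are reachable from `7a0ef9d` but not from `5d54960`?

Reachable from 7a0ef9d: {18b7eca, 48a9efb, 48bcd32, 7a0ef9d, a26ccda, c066798, c548b6e, dabde2b, dc27b53, de7f02d, de8d33a}.
Reachable from 5d54960: {29b89a9, 57bddb0, 5d54960, 6d83b18, 7f46c56, a341d5e, b8f7d0a, dabde2b, dc27b53, df814aa, eac55ea, f8577b1}.
In 7a0ef9d's history but not 5d54960's: {18b7eca, 48a9efb, 48bcd32, 7a0ef9d, a26ccda, c066798, c548b6e, de7f02d, de8d33a} — 9 commits.

9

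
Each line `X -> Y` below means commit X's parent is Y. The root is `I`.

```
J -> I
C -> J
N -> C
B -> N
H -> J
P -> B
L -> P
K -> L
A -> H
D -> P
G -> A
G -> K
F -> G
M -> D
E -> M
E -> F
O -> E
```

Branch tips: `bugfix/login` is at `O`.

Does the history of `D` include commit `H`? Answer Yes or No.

Ancestors of D: {B, C, D, I, J, N, P}.
H is not in that set, so it is not an ancestor of D.

No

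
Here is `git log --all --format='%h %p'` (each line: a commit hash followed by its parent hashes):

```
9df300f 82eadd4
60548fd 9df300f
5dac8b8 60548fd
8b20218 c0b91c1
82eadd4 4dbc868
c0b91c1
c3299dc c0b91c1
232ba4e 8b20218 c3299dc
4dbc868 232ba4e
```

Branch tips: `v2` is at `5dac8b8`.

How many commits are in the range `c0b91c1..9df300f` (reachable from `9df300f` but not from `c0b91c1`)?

6

Reachable from 9df300f: {232ba4e, 4dbc868, 82eadd4, 8b20218, 9df300f, c0b91c1, c3299dc}.
Reachable from c0b91c1: {c0b91c1}.
In 9df300f's history but not c0b91c1's: {232ba4e, 4dbc868, 82eadd4, 8b20218, 9df300f, c3299dc} — 6 commits.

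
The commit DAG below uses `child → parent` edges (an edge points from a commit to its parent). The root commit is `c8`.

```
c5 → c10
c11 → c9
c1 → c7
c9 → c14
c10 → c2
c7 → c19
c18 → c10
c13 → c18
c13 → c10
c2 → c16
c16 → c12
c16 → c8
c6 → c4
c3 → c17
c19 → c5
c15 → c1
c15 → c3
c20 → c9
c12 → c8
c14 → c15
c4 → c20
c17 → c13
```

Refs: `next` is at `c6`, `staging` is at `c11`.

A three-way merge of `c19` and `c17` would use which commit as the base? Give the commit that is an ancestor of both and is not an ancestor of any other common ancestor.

Ancestors of c19: {c10, c12, c16, c19, c2, c5, c8}.
Ancestors of c17: {c10, c12, c13, c16, c17, c18, c2, c8}.
Common ancestors: {c10, c12, c16, c2, c8}.
Among these, c10 is not an ancestor of any other common ancestor — it is the merge base.

c10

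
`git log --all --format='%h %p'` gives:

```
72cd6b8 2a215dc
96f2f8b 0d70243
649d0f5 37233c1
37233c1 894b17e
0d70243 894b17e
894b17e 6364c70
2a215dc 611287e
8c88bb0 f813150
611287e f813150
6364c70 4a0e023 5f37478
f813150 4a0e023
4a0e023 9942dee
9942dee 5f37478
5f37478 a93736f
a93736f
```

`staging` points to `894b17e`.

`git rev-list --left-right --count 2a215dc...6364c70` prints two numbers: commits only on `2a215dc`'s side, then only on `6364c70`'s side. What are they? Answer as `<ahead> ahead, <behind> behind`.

Reachable from 2a215dc: {2a215dc, 4a0e023, 5f37478, 611287e, 9942dee, a93736f, f813150}.
Reachable from 6364c70: {4a0e023, 5f37478, 6364c70, 9942dee, a93736f}.
Only in 2a215dc's history (ahead): {2a215dc, 611287e, f813150} — 3.
Only in 6364c70's history (behind): {6364c70} — 1.

3 ahead, 1 behind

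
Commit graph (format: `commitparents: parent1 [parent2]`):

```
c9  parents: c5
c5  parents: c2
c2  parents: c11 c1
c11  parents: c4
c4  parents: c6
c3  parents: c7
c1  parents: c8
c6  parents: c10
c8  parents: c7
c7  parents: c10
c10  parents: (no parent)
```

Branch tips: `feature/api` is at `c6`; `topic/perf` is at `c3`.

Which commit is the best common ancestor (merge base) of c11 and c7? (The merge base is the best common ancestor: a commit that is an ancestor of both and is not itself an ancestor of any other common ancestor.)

c10

Ancestors of c11: {c10, c11, c4, c6}.
Ancestors of c7: {c10, c7}.
Common ancestors: {c10}.
The only common ancestor is c10, so it is the merge base.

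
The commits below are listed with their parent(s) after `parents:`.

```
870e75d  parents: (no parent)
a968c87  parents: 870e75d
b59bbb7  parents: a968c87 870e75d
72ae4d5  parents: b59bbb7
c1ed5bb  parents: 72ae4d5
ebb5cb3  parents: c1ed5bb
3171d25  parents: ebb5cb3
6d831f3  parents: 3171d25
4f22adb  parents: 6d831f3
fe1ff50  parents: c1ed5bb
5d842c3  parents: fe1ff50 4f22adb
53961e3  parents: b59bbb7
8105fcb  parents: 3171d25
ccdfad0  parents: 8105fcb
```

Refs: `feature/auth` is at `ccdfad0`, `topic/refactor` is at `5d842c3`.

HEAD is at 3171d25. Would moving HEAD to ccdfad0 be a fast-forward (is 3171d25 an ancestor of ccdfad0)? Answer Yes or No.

Yes

A fast-forward from 3171d25 to ccdfad0 is possible iff 3171d25 is an ancestor of ccdfad0.
Ancestors of ccdfad0: {3171d25, 72ae4d5, 8105fcb, 870e75d, a968c87, b59bbb7, c1ed5bb, ccdfad0, ebb5cb3}.
3171d25 is among them, so fast-forward is possible.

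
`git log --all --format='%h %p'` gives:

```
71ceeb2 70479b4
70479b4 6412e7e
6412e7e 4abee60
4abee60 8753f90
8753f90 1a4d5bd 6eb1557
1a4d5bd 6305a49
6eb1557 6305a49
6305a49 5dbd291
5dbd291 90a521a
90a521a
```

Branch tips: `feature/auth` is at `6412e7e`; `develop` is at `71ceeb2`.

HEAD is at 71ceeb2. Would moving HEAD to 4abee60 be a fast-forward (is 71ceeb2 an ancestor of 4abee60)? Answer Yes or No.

No

A fast-forward from 71ceeb2 to 4abee60 is possible iff 71ceeb2 is an ancestor of 4abee60.
Ancestors of 4abee60: {1a4d5bd, 4abee60, 5dbd291, 6305a49, 6eb1557, 8753f90, 90a521a}.
71ceeb2 is not among them, so fast-forward is not possible.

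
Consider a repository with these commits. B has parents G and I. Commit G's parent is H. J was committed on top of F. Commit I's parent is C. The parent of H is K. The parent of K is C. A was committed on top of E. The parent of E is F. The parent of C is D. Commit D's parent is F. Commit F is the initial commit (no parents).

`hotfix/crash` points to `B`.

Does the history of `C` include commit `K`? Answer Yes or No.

Ancestors of C: {C, D, F}.
K is not in that set, so it is not an ancestor of C.

No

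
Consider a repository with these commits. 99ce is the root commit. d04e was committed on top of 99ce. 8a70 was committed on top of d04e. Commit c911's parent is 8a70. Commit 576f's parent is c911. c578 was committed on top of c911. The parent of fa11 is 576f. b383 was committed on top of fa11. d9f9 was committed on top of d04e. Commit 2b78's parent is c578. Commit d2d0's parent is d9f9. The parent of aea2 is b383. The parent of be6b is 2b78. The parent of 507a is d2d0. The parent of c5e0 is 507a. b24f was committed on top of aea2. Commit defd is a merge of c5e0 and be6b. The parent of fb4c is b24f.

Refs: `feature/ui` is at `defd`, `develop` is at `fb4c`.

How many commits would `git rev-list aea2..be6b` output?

Reachable from be6b: {2b78, 8a70, 99ce, be6b, c578, c911, d04e}.
Reachable from aea2: {576f, 8a70, 99ce, aea2, b383, c911, d04e, fa11}.
In be6b's history but not aea2's: {2b78, be6b, c578} — 3 commits.

3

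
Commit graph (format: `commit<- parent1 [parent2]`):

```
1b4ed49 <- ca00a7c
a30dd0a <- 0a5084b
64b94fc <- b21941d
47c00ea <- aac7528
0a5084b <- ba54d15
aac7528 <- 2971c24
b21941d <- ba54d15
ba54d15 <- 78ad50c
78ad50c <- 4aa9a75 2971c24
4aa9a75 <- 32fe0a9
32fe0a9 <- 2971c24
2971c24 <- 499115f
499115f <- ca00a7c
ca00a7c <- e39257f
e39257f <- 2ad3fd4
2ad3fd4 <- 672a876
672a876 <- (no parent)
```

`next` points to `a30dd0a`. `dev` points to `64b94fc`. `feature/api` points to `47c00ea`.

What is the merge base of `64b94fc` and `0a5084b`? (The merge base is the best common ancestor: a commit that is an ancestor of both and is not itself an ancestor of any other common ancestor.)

Ancestors of 64b94fc: {2971c24, 2ad3fd4, 32fe0a9, 499115f, 4aa9a75, 64b94fc, 672a876, 78ad50c, b21941d, ba54d15, ca00a7c, e39257f}.
Ancestors of 0a5084b: {0a5084b, 2971c24, 2ad3fd4, 32fe0a9, 499115f, 4aa9a75, 672a876, 78ad50c, ba54d15, ca00a7c, e39257f}.
Common ancestors: {2971c24, 2ad3fd4, 32fe0a9, 499115f, 4aa9a75, 672a876, 78ad50c, ba54d15, ca00a7c, e39257f}.
Among these, ba54d15 is not an ancestor of any other common ancestor — it is the merge base.

ba54d15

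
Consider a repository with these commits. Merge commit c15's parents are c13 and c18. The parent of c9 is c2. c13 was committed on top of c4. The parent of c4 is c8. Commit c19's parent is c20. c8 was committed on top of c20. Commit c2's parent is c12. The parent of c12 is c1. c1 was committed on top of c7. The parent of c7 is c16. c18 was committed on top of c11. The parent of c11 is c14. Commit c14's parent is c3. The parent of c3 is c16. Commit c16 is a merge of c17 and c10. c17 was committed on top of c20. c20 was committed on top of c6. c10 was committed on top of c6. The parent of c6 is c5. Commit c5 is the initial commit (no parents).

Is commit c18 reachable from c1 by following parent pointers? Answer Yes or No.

Ancestors of c1: {c1, c10, c16, c17, c20, c5, c6, c7}.
c18 is not in that set, so it is not an ancestor of c1.

No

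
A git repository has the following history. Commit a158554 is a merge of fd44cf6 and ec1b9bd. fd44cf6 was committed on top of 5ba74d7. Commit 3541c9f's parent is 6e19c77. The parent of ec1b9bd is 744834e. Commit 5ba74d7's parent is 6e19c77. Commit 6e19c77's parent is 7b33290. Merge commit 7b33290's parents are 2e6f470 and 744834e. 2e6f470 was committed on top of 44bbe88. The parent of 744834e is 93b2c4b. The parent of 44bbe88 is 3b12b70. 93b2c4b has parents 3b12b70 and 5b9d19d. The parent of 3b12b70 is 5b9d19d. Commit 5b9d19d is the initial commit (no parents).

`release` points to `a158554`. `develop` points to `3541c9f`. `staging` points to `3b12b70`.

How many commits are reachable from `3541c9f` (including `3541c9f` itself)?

Walking parent pointers from 3541c9f: reachable set = {2e6f470, 3541c9f, 3b12b70, 44bbe88, 5b9d19d, 6e19c77, 744834e, 7b33290, 93b2c4b}.
That is 9 commits.

9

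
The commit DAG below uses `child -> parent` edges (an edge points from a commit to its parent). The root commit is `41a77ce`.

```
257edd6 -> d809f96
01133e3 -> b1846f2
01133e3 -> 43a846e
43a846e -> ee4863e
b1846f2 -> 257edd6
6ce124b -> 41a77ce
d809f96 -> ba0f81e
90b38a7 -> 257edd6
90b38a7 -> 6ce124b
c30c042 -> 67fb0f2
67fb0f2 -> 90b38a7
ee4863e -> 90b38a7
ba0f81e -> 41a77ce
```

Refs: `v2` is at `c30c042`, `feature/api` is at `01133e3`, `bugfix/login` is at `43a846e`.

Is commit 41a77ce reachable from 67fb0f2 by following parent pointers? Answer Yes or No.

Ancestors of 67fb0f2 (commits reachable by following parents): {257edd6, 41a77ce, 67fb0f2, 6ce124b, 90b38a7, ba0f81e, d809f96}.
41a77ce is in that set, so it is an ancestor of 67fb0f2.

Yes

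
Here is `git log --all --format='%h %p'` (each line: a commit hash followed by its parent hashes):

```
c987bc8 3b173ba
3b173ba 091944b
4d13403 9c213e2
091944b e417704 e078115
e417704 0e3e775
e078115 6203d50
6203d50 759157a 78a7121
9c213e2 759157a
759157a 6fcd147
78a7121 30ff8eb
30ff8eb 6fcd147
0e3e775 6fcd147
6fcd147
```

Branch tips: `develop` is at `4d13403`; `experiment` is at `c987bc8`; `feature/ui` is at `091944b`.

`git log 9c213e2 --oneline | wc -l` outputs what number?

3

Walking parent pointers from 9c213e2: reachable set = {6fcd147, 759157a, 9c213e2}.
That is 3 commits.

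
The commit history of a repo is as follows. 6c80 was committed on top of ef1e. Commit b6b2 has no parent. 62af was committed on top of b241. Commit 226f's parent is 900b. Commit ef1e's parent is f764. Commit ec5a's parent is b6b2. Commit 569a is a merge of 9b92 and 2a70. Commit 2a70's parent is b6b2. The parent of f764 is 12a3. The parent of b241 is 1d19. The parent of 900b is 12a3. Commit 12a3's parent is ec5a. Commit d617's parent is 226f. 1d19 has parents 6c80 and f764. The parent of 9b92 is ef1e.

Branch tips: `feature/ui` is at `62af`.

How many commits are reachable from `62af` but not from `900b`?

Reachable from 62af: {12a3, 1d19, 62af, 6c80, b241, b6b2, ec5a, ef1e, f764}.
Reachable from 900b: {12a3, 900b, b6b2, ec5a}.
In 62af's history but not 900b's: {1d19, 62af, 6c80, b241, ef1e, f764} — 6 commits.

6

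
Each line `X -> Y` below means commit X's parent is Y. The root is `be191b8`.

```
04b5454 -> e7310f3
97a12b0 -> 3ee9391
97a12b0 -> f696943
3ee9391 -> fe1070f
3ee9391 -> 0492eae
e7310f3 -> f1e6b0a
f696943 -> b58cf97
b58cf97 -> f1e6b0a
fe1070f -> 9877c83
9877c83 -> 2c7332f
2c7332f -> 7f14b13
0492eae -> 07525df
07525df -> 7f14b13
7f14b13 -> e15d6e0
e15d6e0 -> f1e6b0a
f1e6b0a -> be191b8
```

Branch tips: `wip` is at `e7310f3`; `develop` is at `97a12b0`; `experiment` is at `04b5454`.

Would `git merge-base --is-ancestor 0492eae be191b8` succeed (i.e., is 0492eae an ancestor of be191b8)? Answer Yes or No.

Ancestors of be191b8: {be191b8}.
0492eae is not in that set, so it is not an ancestor of be191b8.

No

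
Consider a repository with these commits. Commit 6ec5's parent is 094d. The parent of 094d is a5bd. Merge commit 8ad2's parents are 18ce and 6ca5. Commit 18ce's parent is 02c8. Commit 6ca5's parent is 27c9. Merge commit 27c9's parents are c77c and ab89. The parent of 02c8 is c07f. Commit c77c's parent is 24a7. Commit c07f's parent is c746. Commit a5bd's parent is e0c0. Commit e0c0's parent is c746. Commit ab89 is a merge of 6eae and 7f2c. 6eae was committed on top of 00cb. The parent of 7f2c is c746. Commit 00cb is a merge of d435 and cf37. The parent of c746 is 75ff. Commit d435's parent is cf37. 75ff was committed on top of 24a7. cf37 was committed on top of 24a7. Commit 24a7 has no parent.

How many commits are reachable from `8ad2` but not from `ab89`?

Reachable from 8ad2: {00cb, 02c8, 18ce, 24a7, 27c9, 6ca5, 6eae, 75ff, 7f2c, 8ad2, ab89, c07f, c746, c77c, cf37, d435}.
Reachable from ab89: {00cb, 24a7, 6eae, 75ff, 7f2c, ab89, c746, cf37, d435}.
In 8ad2's history but not ab89's: {02c8, 18ce, 27c9, 6ca5, 8ad2, c07f, c77c} — 7 commits.

7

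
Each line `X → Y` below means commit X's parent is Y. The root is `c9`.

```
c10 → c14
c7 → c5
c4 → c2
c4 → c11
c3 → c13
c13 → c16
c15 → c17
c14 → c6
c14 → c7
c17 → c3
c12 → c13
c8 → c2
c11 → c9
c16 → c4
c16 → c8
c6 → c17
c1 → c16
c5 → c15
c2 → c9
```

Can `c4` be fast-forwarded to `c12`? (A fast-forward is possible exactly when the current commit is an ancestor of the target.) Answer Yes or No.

Yes

A fast-forward from c4 to c12 is possible iff c4 is an ancestor of c12.
Ancestors of c12: {c11, c12, c13, c16, c2, c4, c8, c9}.
c4 is among them, so fast-forward is possible.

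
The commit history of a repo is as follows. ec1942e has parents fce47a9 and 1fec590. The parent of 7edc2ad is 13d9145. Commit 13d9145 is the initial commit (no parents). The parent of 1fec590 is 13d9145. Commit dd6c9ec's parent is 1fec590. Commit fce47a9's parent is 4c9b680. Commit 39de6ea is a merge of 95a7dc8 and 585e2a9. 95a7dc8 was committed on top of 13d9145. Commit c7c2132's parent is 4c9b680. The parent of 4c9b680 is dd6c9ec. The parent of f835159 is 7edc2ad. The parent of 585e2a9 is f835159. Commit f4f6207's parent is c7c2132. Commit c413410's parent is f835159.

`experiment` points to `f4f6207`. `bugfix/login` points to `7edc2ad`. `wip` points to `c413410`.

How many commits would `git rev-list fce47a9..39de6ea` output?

Reachable from 39de6ea: {13d9145, 39de6ea, 585e2a9, 7edc2ad, 95a7dc8, f835159}.
Reachable from fce47a9: {13d9145, 1fec590, 4c9b680, dd6c9ec, fce47a9}.
In 39de6ea's history but not fce47a9's: {39de6ea, 585e2a9, 7edc2ad, 95a7dc8, f835159} — 5 commits.

5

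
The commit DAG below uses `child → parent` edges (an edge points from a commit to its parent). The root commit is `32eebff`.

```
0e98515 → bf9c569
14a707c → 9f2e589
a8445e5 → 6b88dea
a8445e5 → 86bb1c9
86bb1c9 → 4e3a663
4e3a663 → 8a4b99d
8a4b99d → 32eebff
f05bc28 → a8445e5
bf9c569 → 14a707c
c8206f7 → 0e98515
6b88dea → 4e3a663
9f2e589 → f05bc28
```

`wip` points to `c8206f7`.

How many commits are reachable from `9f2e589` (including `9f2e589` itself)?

8

Walking parent pointers from 9f2e589: reachable set = {32eebff, 4e3a663, 6b88dea, 86bb1c9, 8a4b99d, 9f2e589, a8445e5, f05bc28}.
That is 8 commits.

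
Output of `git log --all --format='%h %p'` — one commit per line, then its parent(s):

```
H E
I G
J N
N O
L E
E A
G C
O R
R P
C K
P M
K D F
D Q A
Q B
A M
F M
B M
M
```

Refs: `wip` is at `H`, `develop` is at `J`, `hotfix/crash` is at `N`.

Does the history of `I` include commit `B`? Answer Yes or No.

Ancestors of I (commits reachable by following parents): {A, B, C, D, F, G, I, K, M, Q}.
B is in that set, so it is an ancestor of I.

Yes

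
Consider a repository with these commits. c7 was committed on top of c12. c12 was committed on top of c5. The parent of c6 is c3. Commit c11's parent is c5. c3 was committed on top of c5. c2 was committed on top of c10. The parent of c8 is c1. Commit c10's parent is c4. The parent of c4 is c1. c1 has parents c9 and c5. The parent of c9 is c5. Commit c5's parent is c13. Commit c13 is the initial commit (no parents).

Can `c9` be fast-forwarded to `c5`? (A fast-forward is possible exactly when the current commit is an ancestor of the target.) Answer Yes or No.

A fast-forward from c9 to c5 is possible iff c9 is an ancestor of c5.
Ancestors of c5: {c13, c5}.
c9 is not among them, so fast-forward is not possible.

No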